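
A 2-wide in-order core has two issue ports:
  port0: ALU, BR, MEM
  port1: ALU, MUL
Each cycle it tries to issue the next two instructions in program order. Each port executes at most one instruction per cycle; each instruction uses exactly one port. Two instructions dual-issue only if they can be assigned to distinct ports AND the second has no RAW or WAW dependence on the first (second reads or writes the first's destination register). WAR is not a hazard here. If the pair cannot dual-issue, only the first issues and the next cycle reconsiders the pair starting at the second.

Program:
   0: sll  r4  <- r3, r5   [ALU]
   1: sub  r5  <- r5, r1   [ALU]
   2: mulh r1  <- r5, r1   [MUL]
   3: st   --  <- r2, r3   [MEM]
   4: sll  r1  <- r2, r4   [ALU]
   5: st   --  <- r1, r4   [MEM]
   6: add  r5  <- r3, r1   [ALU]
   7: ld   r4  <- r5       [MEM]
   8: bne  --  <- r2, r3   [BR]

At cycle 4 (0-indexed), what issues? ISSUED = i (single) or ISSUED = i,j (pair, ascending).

ISSUED = 7

[0] i0,i1  sll.ALU sub.ALU  -- dual
[1] i2,i3  mulh.MUL st.MEM  -- dual
[2] i4  sll.ALU  -- RAW r1
[3] i5,i6  st.MEM add.ALU  -- dual
[4] i7  ld.MEM  -- no-port MEM/BR
[5] i8  bne.BR  -- tail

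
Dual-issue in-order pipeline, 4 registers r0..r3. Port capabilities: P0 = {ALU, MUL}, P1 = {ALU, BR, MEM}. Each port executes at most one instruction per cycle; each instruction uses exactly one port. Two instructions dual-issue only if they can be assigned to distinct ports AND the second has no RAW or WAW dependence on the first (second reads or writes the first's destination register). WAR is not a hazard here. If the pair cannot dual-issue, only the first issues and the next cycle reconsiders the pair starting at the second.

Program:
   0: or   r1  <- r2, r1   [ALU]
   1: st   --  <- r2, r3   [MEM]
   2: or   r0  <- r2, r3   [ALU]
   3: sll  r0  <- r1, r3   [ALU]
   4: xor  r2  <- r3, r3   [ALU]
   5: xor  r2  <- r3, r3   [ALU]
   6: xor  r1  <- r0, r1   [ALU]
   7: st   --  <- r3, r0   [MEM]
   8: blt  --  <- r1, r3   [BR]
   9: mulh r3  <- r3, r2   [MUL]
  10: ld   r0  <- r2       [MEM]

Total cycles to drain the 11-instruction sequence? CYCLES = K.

[0] i0+i1  or.ALU;st.MEM  -- dual
[1] i2  or.ALU  -- WAW r0
[2] i3+i4  sll.ALU;xor.ALU  -- dual
[3] i5+i6  xor.ALU;xor.ALU  -- dual
[4] i7  st.MEM  -- no-port MEM/BR
[5] i8+i9  blt.BR;mulh.MUL  -- dual
[6] i10  ld.MEM  -- tail

CYCLES = 7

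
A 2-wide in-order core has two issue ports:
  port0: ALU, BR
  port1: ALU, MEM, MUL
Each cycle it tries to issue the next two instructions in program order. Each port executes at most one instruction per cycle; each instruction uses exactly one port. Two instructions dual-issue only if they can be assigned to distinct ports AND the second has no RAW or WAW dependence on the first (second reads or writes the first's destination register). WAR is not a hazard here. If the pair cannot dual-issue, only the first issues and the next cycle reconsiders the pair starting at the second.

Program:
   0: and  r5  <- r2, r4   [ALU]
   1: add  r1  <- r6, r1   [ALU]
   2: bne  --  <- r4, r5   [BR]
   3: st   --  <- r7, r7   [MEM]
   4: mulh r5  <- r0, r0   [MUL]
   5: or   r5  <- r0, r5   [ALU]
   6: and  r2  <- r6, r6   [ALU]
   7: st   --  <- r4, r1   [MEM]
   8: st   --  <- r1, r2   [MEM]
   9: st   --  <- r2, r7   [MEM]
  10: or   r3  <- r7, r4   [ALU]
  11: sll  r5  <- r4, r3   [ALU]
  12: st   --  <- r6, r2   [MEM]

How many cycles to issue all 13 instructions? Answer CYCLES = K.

#0 head=0: and.ALU add.ALU i0&i1 pair
#1 head=2: bne.BR st.MEM i2&i3 pair
#2 head=4: mulh.MUL i4 RAW+WAW r5
#3 head=5: or.ALU and.ALU i5&i6 pair
#4 head=7: st.MEM i7 no-port MEM/MEM
#5 head=8: st.MEM i8 no-port MEM/MEM
#6 head=9: st.MEM or.ALU i9&i10 pair
#7 head=11: sll.ALU st.MEM i11&i12 pair

CYCLES = 8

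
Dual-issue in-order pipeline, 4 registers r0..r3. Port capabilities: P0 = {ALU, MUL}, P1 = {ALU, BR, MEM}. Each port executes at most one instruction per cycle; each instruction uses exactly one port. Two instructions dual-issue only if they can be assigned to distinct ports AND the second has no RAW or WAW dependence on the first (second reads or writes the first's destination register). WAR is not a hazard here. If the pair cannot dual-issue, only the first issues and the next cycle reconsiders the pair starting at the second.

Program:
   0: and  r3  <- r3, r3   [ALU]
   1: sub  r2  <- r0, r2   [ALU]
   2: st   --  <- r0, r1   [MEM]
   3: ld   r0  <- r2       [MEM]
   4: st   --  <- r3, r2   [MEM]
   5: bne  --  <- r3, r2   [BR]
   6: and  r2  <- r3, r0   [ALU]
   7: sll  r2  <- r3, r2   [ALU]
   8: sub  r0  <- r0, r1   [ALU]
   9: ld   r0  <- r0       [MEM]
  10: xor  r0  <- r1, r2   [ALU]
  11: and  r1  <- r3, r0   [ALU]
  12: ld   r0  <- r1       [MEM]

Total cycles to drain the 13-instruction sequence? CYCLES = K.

CYCLES = 10

[0] i0,i1  and.ALU sub.ALU  -- 2-wide
[1] i2  st.MEM  -- no-port MEM/MEM
[2] i3  ld.MEM  -- no-port MEM/MEM
[3] i4  st.MEM  -- no-port MEM/BR
[4] i5,i6  bne.BR and.ALU  -- 2-wide
[5] i7,i8  sll.ALU sub.ALU  -- 2-wide
[6] i9  ld.MEM  -- WAW r0
[7] i10  xor.ALU  -- RAW r0
[8] i11  and.ALU  -- RAW r1
[9] i12  ld.MEM  -- tail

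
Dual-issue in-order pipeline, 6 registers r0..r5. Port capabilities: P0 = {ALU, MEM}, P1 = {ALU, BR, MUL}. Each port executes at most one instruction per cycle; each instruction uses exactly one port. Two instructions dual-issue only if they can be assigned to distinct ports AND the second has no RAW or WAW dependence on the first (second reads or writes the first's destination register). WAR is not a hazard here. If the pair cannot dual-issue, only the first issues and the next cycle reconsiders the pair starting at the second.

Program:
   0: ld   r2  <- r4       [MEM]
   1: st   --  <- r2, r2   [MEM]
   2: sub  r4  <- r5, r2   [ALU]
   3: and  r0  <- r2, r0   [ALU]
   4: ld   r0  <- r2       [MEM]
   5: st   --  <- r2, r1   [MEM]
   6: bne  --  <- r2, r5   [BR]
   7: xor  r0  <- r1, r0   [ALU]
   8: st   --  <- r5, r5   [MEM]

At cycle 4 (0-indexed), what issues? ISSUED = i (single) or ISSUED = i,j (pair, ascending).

c0: i0 ld  no-port MEM/MEM
c1: i1+i2 st/sub  2-wide
c2: i3 and  WAW r0
c3: i4 ld  no-port MEM/MEM
c4: i5+i6 st/bne  2-wide
c5: i7+i8 xor/st  2-wide

ISSUED = 5,6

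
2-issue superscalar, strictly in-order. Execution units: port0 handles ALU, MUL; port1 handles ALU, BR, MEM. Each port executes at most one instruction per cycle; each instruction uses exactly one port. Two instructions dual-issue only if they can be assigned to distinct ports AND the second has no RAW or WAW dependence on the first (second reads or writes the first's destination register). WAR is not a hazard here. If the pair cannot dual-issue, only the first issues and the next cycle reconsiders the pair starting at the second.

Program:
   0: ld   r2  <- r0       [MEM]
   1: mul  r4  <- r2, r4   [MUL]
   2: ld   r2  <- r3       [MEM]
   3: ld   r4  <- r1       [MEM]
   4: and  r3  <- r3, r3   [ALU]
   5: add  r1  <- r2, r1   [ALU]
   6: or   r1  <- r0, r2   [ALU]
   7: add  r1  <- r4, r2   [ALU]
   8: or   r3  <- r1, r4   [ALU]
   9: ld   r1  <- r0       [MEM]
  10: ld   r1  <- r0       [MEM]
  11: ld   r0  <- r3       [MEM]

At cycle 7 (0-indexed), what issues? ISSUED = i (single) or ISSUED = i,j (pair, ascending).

ISSUED = 10

0. ld @i0  | RAW r2
1. mul ld @i1,i2  | 2-wide
2. ld and @i3,i4  | 2-wide
3. add @i5  | WAW r1
4. or @i6  | WAW r1
5. add @i7  | RAW r1
6. or ld @i8,i9  | 2-wide
7. ld @i10  | no-port MEM/MEM
8. ld @i11  | tail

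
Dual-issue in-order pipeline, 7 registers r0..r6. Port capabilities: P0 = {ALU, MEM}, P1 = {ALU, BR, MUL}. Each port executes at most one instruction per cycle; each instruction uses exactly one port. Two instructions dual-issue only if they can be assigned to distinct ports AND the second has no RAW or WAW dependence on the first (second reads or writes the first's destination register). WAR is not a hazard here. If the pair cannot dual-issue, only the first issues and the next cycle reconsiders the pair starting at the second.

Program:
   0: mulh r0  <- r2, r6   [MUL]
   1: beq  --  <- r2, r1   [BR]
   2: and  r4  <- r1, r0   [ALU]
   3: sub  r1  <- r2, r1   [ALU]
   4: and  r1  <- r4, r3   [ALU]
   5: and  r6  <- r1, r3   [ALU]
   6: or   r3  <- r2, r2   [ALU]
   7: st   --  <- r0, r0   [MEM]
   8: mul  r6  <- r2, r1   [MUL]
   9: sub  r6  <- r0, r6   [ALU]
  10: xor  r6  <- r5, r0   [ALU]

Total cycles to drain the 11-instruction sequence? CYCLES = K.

  cy0 -> i0 (mulh.MUL) no-port MUL/BR
  cy1 -> i1+i2 (beq.BR+and.ALU) pair
  cy2 -> i3 (sub.ALU) WAW r1
  cy3 -> i4 (and.ALU) RAW r1
  cy4 -> i5+i6 (and.ALU+or.ALU) pair
  cy5 -> i7+i8 (st.MEM+mul.MUL) pair
  cy6 -> i9 (sub.ALU) WAW r6
  cy7 -> i10 (xor.ALU) tail

CYCLES = 8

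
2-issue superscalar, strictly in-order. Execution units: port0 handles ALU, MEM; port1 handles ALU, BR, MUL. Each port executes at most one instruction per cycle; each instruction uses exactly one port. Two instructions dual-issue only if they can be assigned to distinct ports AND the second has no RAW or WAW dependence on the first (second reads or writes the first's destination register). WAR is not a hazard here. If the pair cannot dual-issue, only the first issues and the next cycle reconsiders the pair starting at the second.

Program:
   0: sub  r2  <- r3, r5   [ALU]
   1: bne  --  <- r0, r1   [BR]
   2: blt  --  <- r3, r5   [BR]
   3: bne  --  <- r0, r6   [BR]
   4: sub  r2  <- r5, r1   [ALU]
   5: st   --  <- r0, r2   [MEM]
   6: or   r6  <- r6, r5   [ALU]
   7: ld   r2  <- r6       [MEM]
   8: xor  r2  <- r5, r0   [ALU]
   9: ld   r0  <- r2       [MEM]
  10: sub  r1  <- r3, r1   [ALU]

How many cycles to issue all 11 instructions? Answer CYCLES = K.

#0 head=0: sub.ALU;bne.BR i0&i1 2-wide
#1 head=2: blt.BR i2 no-port BR/BR
#2 head=3: bne.BR;sub.ALU i3&i4 2-wide
#3 head=5: st.MEM;or.ALU i5&i6 2-wide
#4 head=7: ld.MEM i7 WAW r2
#5 head=8: xor.ALU i8 RAW r2
#6 head=9: ld.MEM;sub.ALU i9&i10 2-wide

CYCLES = 7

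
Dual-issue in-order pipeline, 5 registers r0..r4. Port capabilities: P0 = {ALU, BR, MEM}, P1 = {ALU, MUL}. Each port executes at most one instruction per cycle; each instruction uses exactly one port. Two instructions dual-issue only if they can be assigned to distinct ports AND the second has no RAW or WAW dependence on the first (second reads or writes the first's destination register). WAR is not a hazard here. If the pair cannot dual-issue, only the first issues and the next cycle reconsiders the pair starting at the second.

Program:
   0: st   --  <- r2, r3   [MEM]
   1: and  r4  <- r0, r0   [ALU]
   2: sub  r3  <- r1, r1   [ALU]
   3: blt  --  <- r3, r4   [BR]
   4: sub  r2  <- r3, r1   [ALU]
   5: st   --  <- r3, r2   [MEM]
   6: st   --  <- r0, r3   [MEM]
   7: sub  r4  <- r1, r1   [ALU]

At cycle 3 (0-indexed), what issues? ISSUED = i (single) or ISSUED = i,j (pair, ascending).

t=0 i0/i1:st.MEM and.ALU ; 2-wide
t=1 i2:sub.ALU ; RAW r3
t=2 i3/i4:blt.BR sub.ALU ; 2-wide
t=3 i5:st.MEM ; no-port MEM/MEM
t=4 i6/i7:st.MEM sub.ALU ; 2-wide

ISSUED = 5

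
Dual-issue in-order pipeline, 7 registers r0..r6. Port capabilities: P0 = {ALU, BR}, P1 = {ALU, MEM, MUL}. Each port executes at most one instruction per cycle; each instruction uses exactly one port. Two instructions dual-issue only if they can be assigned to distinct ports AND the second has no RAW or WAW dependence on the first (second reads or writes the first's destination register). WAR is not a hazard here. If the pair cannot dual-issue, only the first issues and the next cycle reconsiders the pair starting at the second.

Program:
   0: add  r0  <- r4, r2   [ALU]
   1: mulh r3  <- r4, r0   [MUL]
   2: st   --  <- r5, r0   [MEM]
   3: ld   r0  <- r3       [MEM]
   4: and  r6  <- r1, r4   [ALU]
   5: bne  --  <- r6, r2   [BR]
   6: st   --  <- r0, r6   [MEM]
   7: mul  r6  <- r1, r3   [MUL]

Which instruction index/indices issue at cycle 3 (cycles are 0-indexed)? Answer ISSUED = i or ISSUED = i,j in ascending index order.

ISSUED = 3,4

  cy0 -> i0 (add.ALU) RAW r0
  cy1 -> i1 (mulh.MUL) no-port MUL/MEM
  cy2 -> i2 (st.MEM) no-port MEM/MEM
  cy3 -> i3/i4 (ld.MEM and.ALU) dual
  cy4 -> i5/i6 (bne.BR st.MEM) dual
  cy5 -> i7 (mul.MUL) tail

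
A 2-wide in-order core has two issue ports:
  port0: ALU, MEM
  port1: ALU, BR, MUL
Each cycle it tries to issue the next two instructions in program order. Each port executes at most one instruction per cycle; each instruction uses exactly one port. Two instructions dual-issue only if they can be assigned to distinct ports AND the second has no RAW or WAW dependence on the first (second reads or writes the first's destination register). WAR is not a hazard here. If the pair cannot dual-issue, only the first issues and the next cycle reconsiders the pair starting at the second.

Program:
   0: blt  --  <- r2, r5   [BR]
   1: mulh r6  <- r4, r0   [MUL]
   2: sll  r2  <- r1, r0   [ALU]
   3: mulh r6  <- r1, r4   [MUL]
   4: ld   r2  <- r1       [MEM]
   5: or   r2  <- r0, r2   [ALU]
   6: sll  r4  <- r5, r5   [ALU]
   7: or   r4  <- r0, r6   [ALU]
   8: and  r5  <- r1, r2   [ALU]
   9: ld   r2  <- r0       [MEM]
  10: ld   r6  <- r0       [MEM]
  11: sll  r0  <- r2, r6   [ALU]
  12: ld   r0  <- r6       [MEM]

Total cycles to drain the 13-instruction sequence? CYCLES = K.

#0 head=0: blt i0 no-port BR/MUL
#1 head=1: mulh sll i1&i2 dual
#2 head=3: mulh ld i3&i4 dual
#3 head=5: or sll i5&i6 dual
#4 head=7: or and i7&i8 dual
#5 head=9: ld i9 no-port MEM/MEM
#6 head=10: ld i10 RAW r6
#7 head=11: sll i11 WAW r0
#8 head=12: ld i12 tail

CYCLES = 9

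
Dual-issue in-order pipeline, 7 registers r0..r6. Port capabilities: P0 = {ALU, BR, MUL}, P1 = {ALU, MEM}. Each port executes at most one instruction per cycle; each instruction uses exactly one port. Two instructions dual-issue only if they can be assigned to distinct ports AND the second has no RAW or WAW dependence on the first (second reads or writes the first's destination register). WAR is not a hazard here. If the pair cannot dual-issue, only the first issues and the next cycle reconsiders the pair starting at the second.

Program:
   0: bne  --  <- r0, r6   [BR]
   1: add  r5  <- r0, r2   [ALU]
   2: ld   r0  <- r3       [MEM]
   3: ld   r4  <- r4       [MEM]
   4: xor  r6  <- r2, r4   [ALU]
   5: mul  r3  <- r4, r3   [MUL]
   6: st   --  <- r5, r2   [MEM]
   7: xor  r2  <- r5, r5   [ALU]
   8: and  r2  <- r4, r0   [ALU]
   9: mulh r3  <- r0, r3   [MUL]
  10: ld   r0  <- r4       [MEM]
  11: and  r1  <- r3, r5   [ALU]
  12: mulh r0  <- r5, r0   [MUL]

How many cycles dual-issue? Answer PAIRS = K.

[0] i0+i1  bne+add  -- pair
[1] i2  ld  -- no-port MEM/MEM
[2] i3  ld  -- RAW r4
[3] i4+i5  xor+mul  -- pair
[4] i6+i7  st+xor  -- pair
[5] i8+i9  and+mulh  -- pair
[6] i10+i11  ld+and  -- pair
[7] i12  mulh  -- tail

PAIRS = 5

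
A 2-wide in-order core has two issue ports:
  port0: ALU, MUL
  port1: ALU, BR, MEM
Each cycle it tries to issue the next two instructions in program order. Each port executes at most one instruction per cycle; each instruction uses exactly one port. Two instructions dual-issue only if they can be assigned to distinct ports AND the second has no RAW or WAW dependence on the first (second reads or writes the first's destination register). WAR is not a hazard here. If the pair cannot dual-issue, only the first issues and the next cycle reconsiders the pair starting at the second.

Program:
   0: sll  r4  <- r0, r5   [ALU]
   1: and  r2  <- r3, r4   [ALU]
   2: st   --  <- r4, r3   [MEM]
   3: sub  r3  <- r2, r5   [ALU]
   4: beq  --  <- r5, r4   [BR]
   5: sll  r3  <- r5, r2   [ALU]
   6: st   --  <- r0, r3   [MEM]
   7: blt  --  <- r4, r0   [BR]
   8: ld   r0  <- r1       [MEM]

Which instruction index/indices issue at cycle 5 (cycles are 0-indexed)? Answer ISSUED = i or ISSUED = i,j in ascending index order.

ISSUED = 7

c0: i0 sll  RAW r4
c1: i1+i2 and st  pair
c2: i3+i4 sub beq  pair
c3: i5 sll  RAW r3
c4: i6 st  no-port MEM/BR
c5: i7 blt  no-port BR/MEM
c6: i8 ld  tail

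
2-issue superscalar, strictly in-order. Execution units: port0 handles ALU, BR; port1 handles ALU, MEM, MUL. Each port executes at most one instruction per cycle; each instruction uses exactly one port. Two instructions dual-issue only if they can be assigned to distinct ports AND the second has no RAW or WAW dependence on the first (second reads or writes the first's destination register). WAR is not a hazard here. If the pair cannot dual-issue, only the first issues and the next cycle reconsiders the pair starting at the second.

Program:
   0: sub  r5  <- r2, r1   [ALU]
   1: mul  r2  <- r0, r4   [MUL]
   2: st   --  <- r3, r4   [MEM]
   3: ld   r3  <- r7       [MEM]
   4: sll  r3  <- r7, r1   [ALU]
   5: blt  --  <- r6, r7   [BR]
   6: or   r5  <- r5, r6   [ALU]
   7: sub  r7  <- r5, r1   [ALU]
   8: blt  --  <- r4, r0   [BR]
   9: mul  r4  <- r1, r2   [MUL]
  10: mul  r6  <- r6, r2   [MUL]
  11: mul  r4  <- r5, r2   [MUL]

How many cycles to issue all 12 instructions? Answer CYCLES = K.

  cy0 -> i0&i1 (sub.ALU+mul.MUL) dual
  cy1 -> i2 (st.MEM) no-port MEM/MEM
  cy2 -> i3 (ld.MEM) WAW r3
  cy3 -> i4&i5 (sll.ALU+blt.BR) dual
  cy4 -> i6 (or.ALU) RAW r5
  cy5 -> i7&i8 (sub.ALU+blt.BR) dual
  cy6 -> i9 (mul.MUL) no-port MUL/MUL
  cy7 -> i10 (mul.MUL) no-port MUL/MUL
  cy8 -> i11 (mul.MUL) tail

CYCLES = 9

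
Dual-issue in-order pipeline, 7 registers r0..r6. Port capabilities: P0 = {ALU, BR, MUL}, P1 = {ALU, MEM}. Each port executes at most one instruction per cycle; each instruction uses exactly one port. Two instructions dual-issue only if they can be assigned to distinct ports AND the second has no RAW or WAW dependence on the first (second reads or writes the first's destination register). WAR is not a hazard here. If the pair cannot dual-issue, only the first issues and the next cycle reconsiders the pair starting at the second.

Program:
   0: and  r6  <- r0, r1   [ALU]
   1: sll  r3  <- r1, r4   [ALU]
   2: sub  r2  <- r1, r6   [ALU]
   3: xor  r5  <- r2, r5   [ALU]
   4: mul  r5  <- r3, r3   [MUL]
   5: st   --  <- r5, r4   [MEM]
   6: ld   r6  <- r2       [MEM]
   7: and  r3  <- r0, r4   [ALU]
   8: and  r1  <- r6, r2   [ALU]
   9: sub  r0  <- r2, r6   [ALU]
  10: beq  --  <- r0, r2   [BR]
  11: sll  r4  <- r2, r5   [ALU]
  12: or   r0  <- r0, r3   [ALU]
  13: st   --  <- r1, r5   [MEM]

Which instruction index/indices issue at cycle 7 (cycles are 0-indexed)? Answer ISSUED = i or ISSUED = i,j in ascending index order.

0. and.ALU/sll.ALU @i0+i1  | 2-wide
1. sub.ALU @i2  | RAW r2
2. xor.ALU @i3  | WAW r5
3. mul.MUL @i4  | RAW r5
4. st.MEM @i5  | no-port MEM/MEM
5. ld.MEM/and.ALU @i6+i7  | 2-wide
6. and.ALU/sub.ALU @i8+i9  | 2-wide
7. beq.BR/sll.ALU @i10+i11  | 2-wide
8. or.ALU/st.MEM @i12+i13  | 2-wide

ISSUED = 10,11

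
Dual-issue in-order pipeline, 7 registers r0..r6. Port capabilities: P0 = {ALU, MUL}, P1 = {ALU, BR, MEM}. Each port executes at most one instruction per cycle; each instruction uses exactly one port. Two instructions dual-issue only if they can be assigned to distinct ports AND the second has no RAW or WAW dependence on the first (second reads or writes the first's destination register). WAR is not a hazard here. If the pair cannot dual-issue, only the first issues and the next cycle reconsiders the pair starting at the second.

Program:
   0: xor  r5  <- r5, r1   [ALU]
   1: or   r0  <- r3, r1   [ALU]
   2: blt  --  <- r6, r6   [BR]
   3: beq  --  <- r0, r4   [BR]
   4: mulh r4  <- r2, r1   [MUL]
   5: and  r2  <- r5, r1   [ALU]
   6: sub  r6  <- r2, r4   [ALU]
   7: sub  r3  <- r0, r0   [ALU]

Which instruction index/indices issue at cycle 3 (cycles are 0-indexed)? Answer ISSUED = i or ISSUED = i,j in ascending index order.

ISSUED = 5

  cy0 -> i0&i1 (xor or) 2-wide
  cy1 -> i2 (blt) no-port BR/BR
  cy2 -> i3&i4 (beq mulh) 2-wide
  cy3 -> i5 (and) RAW r2
  cy4 -> i6&i7 (sub sub) 2-wide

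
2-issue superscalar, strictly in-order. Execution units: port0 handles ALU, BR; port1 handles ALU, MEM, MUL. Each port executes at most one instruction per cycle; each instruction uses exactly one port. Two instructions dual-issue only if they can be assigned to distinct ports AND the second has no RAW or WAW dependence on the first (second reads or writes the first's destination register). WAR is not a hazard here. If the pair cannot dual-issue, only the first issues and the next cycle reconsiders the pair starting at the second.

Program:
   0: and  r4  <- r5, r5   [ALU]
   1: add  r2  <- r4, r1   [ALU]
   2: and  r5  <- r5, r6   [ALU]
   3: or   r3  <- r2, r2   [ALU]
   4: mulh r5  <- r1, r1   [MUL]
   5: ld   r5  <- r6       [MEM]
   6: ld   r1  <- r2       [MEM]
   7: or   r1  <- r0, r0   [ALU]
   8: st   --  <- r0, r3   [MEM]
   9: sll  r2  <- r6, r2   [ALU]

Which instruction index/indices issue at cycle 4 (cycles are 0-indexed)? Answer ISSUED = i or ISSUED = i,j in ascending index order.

ISSUED = 6

c0: i0 and  RAW r4
c1: i1,i2 add;and  pair
c2: i3,i4 or;mulh  pair
c3: i5 ld  no-port MEM/MEM
c4: i6 ld  WAW r1
c5: i7,i8 or;st  pair
c6: i9 sll  tail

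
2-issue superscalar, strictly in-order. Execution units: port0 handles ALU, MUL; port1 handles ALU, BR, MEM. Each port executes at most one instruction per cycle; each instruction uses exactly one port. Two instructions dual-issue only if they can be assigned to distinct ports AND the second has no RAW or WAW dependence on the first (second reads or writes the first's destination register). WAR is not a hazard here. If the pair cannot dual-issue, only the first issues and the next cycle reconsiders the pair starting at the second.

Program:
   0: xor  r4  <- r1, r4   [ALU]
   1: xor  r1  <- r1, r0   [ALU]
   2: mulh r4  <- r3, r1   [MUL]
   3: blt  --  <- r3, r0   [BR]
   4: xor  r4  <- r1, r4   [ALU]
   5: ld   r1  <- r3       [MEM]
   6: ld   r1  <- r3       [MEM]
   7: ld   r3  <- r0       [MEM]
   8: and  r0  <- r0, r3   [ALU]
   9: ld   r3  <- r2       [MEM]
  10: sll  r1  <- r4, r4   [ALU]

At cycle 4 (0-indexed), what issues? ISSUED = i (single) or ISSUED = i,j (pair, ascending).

0. xor.ALU/xor.ALU @i0,i1  | dual
1. mulh.MUL/blt.BR @i2,i3  | dual
2. xor.ALU/ld.MEM @i4,i5  | dual
3. ld.MEM @i6  | no-port MEM/MEM
4. ld.MEM @i7  | RAW r3
5. and.ALU/ld.MEM @i8,i9  | dual
6. sll.ALU @i10  | tail

ISSUED = 7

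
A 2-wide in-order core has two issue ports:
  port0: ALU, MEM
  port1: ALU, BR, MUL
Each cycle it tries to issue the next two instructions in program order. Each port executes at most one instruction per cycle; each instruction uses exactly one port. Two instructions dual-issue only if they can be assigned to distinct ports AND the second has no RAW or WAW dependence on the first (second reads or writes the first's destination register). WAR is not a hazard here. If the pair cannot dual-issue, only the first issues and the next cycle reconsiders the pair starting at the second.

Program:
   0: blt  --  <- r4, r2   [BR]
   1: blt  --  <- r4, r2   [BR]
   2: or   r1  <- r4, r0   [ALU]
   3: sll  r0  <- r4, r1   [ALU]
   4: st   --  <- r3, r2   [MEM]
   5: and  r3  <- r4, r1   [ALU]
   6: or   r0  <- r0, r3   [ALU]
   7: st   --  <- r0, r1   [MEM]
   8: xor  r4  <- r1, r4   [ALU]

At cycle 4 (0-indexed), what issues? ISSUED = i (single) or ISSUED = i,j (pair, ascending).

ISSUED = 6

t=0 i0:blt ; no-port BR/BR
t=1 i1&i2:blt or ; pair
t=2 i3&i4:sll st ; pair
t=3 i5:and ; RAW r3
t=4 i6:or ; RAW r0
t=5 i7&i8:st xor ; pair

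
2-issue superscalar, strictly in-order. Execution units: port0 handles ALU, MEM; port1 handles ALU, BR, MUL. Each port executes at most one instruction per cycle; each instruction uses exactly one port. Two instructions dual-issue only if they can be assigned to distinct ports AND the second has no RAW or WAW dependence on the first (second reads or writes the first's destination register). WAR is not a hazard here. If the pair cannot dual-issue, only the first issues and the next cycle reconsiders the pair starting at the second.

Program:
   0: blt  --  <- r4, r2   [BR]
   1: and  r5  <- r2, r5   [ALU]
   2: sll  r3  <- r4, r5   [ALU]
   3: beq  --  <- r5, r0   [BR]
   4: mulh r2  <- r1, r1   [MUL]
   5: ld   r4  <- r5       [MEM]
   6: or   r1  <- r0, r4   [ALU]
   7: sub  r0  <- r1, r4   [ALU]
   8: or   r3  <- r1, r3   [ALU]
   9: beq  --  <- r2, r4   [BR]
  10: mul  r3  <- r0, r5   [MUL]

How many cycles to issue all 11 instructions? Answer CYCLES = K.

CYCLES = 7

t=0 i0&i1:blt.BR/and.ALU ; 2-wide
t=1 i2&i3:sll.ALU/beq.BR ; 2-wide
t=2 i4&i5:mulh.MUL/ld.MEM ; 2-wide
t=3 i6:or.ALU ; RAW r1
t=4 i7&i8:sub.ALU/or.ALU ; 2-wide
t=5 i9:beq.BR ; no-port BR/MUL
t=6 i10:mul.MUL ; tail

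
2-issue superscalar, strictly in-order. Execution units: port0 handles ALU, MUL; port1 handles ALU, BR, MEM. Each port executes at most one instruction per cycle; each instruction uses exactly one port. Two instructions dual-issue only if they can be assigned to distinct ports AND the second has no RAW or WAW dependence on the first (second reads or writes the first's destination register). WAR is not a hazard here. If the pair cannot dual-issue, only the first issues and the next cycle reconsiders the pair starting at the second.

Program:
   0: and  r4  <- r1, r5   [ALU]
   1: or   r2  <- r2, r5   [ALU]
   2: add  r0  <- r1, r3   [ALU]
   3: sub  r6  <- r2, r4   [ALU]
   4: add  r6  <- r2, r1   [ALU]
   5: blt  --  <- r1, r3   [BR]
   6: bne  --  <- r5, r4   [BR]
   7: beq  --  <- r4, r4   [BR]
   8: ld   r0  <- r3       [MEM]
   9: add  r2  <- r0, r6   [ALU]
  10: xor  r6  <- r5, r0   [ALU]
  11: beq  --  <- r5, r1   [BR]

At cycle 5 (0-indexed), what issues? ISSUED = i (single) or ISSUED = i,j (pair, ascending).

ISSUED = 8

  cy0 -> i0&i1 (and.ALU+or.ALU) pair
  cy1 -> i2&i3 (add.ALU+sub.ALU) pair
  cy2 -> i4&i5 (add.ALU+blt.BR) pair
  cy3 -> i6 (bne.BR) no-port BR/BR
  cy4 -> i7 (beq.BR) no-port BR/MEM
  cy5 -> i8 (ld.MEM) RAW r0
  cy6 -> i9&i10 (add.ALU+xor.ALU) pair
  cy7 -> i11 (beq.BR) tail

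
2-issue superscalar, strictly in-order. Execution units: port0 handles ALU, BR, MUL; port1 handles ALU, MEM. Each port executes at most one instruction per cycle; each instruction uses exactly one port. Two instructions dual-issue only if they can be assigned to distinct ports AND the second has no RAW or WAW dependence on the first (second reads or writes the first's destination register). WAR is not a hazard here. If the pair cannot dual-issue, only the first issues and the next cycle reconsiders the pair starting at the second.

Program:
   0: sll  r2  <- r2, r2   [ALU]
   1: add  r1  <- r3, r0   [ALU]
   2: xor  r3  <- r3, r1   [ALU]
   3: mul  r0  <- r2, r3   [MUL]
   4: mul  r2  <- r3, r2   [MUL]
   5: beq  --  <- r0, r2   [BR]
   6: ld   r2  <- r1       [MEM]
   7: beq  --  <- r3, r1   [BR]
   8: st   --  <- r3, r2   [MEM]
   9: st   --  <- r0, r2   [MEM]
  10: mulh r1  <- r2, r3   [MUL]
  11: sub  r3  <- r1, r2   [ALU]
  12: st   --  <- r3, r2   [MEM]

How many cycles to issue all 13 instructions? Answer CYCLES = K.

[0] i0/i1  sll.ALU;add.ALU  -- pair
[1] i2  xor.ALU  -- RAW r3
[2] i3  mul.MUL  -- no-port MUL/MUL
[3] i4  mul.MUL  -- no-port MUL/BR
[4] i5/i6  beq.BR;ld.MEM  -- pair
[5] i7/i8  beq.BR;st.MEM  -- pair
[6] i9/i10  st.MEM;mulh.MUL  -- pair
[7] i11  sub.ALU  -- RAW r3
[8] i12  st.MEM  -- tail

CYCLES = 9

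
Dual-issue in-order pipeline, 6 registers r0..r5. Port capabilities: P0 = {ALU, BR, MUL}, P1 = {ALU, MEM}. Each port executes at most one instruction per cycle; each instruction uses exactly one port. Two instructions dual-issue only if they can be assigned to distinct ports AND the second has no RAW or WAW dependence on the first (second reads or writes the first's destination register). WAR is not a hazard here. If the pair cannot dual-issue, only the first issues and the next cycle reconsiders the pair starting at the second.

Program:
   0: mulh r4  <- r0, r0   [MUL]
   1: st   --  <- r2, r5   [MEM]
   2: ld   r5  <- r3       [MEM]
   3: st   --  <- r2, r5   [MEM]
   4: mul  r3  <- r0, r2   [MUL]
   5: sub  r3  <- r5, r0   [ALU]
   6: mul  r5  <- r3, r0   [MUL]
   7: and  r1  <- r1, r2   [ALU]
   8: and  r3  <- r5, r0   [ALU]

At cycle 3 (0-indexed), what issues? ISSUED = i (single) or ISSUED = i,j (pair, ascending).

0. mulh/st @i0+i1  | dual
1. ld @i2  | no-port MEM/MEM
2. st/mul @i3+i4  | dual
3. sub @i5  | RAW r3
4. mul/and @i6+i7  | dual
5. and @i8  | tail

ISSUED = 5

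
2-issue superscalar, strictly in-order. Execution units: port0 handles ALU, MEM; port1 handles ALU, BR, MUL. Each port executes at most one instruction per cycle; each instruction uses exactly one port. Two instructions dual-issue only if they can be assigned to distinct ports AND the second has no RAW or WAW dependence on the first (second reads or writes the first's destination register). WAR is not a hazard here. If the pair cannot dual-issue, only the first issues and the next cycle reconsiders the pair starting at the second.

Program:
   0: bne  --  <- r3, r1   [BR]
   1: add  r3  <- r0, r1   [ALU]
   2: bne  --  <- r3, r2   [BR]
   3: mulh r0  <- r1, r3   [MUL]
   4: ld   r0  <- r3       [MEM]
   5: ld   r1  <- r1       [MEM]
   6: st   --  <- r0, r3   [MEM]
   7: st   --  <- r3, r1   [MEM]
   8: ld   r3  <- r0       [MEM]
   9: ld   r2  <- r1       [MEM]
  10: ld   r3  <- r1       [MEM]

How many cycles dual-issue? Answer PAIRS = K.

#0 head=0: bne.BR/add.ALU i0&i1 2-wide
#1 head=2: bne.BR i2 no-port BR/MUL
#2 head=3: mulh.MUL i3 WAW r0
#3 head=4: ld.MEM i4 no-port MEM/MEM
#4 head=5: ld.MEM i5 no-port MEM/MEM
#5 head=6: st.MEM i6 no-port MEM/MEM
#6 head=7: st.MEM i7 no-port MEM/MEM
#7 head=8: ld.MEM i8 no-port MEM/MEM
#8 head=9: ld.MEM i9 no-port MEM/MEM
#9 head=10: ld.MEM i10 tail

PAIRS = 1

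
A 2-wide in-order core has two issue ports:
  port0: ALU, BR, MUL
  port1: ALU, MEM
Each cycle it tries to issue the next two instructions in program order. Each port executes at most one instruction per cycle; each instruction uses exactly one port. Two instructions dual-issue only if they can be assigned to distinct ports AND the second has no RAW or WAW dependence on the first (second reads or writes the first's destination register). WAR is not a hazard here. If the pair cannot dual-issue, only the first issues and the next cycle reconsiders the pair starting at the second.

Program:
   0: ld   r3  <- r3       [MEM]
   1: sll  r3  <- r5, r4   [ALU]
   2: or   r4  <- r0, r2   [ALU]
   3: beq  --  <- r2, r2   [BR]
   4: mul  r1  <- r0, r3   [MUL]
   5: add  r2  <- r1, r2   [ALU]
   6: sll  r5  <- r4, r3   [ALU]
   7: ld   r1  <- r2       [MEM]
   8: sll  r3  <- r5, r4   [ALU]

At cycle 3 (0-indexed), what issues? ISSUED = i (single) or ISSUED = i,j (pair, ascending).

ISSUED = 4

[0] i0  ld.MEM  -- WAW r3
[1] i1&i2  sll.ALU/or.ALU  -- 2-wide
[2] i3  beq.BR  -- no-port BR/MUL
[3] i4  mul.MUL  -- RAW r1
[4] i5&i6  add.ALU/sll.ALU  -- 2-wide
[5] i7&i8  ld.MEM/sll.ALU  -- 2-wide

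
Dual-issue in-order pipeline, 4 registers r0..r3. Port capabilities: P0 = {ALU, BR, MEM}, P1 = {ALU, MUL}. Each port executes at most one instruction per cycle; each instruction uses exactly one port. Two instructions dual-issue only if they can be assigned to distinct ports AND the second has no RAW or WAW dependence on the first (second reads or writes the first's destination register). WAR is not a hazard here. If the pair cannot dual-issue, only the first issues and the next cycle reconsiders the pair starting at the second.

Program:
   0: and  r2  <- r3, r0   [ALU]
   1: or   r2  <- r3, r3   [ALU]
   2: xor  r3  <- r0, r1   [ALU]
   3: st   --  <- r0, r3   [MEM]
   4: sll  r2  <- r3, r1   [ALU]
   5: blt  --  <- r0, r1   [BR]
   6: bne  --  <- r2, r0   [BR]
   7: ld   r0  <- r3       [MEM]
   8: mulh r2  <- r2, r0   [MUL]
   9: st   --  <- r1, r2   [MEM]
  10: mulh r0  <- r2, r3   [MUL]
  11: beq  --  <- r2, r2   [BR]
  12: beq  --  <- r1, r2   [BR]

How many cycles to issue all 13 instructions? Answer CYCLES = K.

CYCLES = 10

c0: i0 and  WAW r2
c1: i1+i2 or xor  dual
c2: i3+i4 st sll  dual
c3: i5 blt  no-port BR/BR
c4: i6 bne  no-port BR/MEM
c5: i7 ld  RAW r0
c6: i8 mulh  RAW r2
c7: i9+i10 st mulh  dual
c8: i11 beq  no-port BR/BR
c9: i12 beq  tail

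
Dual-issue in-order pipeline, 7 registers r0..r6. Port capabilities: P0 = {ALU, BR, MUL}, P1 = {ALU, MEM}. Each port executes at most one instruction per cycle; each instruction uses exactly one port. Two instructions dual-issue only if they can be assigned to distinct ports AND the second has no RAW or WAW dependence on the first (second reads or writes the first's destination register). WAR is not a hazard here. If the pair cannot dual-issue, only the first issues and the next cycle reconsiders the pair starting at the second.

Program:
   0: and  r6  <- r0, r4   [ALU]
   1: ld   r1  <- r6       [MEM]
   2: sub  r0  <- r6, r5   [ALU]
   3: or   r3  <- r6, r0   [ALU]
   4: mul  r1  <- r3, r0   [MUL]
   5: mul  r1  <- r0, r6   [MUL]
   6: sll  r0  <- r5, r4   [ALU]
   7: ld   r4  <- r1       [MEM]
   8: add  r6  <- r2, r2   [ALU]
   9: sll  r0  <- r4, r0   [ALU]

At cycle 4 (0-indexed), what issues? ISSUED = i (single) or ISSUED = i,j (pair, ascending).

t=0 i0:and ; RAW r6
t=1 i1+i2:ld sub ; pair
t=2 i3:or ; RAW r3
t=3 i4:mul ; no-port MUL/MUL
t=4 i5+i6:mul sll ; pair
t=5 i7+i8:ld add ; pair
t=6 i9:sll ; tail

ISSUED = 5,6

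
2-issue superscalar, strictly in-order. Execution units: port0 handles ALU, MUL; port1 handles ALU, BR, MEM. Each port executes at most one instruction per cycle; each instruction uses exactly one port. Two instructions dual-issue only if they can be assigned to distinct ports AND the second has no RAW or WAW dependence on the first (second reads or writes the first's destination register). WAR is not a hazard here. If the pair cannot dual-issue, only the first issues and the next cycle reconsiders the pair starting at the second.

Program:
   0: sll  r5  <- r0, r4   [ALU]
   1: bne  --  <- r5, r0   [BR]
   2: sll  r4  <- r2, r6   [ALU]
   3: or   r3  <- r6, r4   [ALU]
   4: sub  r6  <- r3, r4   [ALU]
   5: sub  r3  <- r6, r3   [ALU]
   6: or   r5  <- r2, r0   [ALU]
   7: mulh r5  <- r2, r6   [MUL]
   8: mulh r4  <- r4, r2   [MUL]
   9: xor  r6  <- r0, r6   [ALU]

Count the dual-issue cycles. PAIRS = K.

PAIRS = 3

c0: i0 sll  RAW r5
c1: i1,i2 bne;sll  pair
c2: i3 or  RAW r3
c3: i4 sub  RAW r6
c4: i5,i6 sub;or  pair
c5: i7 mulh  no-port MUL/MUL
c6: i8,i9 mulh;xor  pair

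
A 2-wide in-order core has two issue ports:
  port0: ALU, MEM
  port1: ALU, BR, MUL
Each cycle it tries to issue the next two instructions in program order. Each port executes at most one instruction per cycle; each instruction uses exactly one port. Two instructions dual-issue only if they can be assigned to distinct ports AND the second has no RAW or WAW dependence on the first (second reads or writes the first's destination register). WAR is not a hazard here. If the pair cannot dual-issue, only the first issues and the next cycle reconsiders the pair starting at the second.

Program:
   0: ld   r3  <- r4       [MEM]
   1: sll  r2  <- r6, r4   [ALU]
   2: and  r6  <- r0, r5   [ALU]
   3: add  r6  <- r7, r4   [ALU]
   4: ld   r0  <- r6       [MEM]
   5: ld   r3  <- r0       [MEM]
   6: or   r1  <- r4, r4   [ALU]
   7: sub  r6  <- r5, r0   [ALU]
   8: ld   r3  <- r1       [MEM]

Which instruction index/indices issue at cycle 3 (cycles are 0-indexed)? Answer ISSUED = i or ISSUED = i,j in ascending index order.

[0] i0,i1  ld.MEM sll.ALU  -- dual
[1] i2  and.ALU  -- WAW r6
[2] i3  add.ALU  -- RAW r6
[3] i4  ld.MEM  -- no-port MEM/MEM
[4] i5,i6  ld.MEM or.ALU  -- dual
[5] i7,i8  sub.ALU ld.MEM  -- dual

ISSUED = 4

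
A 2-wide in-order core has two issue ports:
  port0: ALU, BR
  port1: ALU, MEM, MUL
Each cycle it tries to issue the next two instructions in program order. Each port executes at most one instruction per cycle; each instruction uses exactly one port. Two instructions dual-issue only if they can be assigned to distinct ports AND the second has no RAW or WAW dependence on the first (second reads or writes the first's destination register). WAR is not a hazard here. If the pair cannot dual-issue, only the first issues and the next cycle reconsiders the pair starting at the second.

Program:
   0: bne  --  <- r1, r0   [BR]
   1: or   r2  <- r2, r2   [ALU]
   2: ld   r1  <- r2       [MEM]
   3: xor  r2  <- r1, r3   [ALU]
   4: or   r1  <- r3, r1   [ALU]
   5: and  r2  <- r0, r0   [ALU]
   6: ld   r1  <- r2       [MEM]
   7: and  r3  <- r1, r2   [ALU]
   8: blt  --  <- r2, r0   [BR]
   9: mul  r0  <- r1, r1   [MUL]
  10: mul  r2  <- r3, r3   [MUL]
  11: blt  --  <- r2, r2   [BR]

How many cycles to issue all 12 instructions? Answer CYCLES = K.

t=0 i0/i1:bne/or ; pair
t=1 i2:ld ; RAW r1
t=2 i3/i4:xor/or ; pair
t=3 i5:and ; RAW r2
t=4 i6:ld ; RAW r1
t=5 i7/i8:and/blt ; pair
t=6 i9:mul ; no-port MUL/MUL
t=7 i10:mul ; RAW r2
t=8 i11:blt ; tail

CYCLES = 9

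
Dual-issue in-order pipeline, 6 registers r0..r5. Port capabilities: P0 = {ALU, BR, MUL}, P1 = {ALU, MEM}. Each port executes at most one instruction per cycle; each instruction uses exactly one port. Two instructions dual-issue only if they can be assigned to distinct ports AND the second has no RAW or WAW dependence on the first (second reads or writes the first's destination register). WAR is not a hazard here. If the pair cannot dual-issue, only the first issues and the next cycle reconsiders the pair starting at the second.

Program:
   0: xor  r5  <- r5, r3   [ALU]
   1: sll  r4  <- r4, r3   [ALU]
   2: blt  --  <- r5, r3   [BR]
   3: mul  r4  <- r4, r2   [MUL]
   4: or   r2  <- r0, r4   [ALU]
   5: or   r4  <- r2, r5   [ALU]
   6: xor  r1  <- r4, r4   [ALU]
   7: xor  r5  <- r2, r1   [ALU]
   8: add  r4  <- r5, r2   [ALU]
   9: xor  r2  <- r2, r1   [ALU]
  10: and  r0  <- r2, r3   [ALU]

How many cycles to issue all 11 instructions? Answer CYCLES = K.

c0: i0,i1 xor;sll  dual
c1: i2 blt  no-port BR/MUL
c2: i3 mul  RAW r4
c3: i4 or  RAW r2
c4: i5 or  RAW r4
c5: i6 xor  RAW r1
c6: i7 xor  RAW r5
c7: i8,i9 add;xor  dual
c8: i10 and  tail

CYCLES = 9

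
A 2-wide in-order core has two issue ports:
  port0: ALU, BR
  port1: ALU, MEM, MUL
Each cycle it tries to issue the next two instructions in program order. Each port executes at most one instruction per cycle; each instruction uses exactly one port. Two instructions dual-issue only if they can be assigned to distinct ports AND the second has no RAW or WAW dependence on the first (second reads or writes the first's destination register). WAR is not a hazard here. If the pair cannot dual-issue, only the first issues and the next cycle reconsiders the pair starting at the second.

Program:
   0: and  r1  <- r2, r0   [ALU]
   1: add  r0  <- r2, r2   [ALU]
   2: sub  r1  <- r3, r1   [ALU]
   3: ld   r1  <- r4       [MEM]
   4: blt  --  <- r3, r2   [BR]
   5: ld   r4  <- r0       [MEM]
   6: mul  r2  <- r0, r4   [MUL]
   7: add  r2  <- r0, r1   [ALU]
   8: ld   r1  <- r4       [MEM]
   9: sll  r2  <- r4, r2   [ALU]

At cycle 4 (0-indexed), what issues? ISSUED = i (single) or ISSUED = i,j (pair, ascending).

ISSUED = 6

t=0 i0&i1:and.ALU/add.ALU ; pair
t=1 i2:sub.ALU ; WAW r1
t=2 i3&i4:ld.MEM/blt.BR ; pair
t=3 i5:ld.MEM ; no-port MEM/MUL
t=4 i6:mul.MUL ; WAW r2
t=5 i7&i8:add.ALU/ld.MEM ; pair
t=6 i9:sll.ALU ; tail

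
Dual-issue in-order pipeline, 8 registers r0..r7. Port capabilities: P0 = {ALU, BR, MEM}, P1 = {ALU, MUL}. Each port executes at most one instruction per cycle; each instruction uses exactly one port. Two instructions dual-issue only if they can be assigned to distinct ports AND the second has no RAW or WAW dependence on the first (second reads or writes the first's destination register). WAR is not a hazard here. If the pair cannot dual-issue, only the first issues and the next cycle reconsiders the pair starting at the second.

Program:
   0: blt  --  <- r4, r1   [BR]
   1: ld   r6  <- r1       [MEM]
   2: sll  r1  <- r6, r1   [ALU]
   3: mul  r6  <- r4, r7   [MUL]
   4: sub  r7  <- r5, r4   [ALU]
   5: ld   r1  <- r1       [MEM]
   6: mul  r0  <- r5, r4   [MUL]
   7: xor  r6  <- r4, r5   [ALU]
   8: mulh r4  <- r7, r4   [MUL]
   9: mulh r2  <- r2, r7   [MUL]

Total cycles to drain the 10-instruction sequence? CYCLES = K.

[0] i0  blt.BR  -- no-port BR/MEM
[1] i1  ld.MEM  -- RAW r6
[2] i2+i3  sll.ALU/mul.MUL  -- dual
[3] i4+i5  sub.ALU/ld.MEM  -- dual
[4] i6+i7  mul.MUL/xor.ALU  -- dual
[5] i8  mulh.MUL  -- no-port MUL/MUL
[6] i9  mulh.MUL  -- tail

CYCLES = 7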